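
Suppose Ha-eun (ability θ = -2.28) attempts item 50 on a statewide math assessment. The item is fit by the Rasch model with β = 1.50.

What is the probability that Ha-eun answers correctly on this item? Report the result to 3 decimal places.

0.022

P(θ) = 1 / (1 + exp(−(θ − β)))
Exponent: (-2.28 − 1.50) = -3.7800
1/(1 + e^{3.7800}) = 0.0223
P = 0.0223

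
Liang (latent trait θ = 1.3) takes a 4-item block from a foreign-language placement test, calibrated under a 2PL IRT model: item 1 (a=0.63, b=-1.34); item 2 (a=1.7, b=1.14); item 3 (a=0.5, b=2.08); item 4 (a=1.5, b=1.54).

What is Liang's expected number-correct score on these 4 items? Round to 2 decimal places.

2.22

P(θ) = 1 / (1 + exp(−a(θ − b)))
P_1 = 1/(1+e^{-1.6632}) = 0.8407
P_2 = 1/(1+e^{-0.2720}) = 0.5676
P_3 = 1/(1+e^{0.3900}) = 0.4037
P_4 = 1/(1+e^{0.3600}) = 0.4110
E[score] = 0.8407 + 0.5676 + 0.4037 + 0.4110 = 2.2229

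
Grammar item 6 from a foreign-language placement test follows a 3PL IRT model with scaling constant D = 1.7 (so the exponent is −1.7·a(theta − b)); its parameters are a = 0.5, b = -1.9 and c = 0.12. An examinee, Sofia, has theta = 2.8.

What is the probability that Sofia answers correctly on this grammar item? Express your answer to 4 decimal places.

0.9841

P(theta) = c + (1 − c) · 1 / (1 + exp(−D·a(theta − b)))
Exponent: 1.7 × 0.5 × (2.8 − (-1.9)) = 3.9950
1/(1 + e^{-3.9950}) = 0.9819
P = 0.12 + 0.88 × 0.9819 = 0.9841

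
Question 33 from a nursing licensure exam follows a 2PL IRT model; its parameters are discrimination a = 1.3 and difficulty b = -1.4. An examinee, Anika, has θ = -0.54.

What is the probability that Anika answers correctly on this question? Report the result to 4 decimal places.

P(θ) = 1 / (1 + exp(−a(θ − b)))
Exponent: 1.3 × (-0.54 − (-1.4)) = 1.1180
1/(1 + e^{-1.1180}) = 0.7536

0.7536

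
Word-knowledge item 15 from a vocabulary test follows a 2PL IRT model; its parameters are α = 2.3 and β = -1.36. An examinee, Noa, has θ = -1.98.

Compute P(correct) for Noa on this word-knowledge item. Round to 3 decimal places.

P(θ) = 1 / (1 + exp(−α(θ − β)))
Exponent: 2.3 × (-1.98 − (-1.36)) = -1.4260
1/(1 + e^{1.4260}) = 0.1937

0.194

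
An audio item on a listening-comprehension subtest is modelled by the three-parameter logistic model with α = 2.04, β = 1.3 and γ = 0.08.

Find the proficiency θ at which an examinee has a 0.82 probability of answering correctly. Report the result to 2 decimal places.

P(θ) = γ + (1 − γ) · 1 / (1 + exp(−α(θ − β)))
Remove guessing floor: (0.82 − 0.08)/(1 − 0.08) = 0.8043
logit = ln(0.8043/0.1957) = 1.4137
θ = β + logit/(α) = 1.3 + 1.4137/2.0400 = 1.9930

1.99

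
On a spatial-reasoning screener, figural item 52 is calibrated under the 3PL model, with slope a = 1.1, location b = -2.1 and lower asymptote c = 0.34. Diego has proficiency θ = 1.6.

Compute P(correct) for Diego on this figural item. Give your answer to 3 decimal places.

0.989

P(θ) = c + (1 − c) · 1 / (1 + exp(−a(θ − b)))
Exponent: 1.1 × (1.6 − (-2.1)) = 4.0700
1/(1 + e^{-4.0700}) = 0.9832
P = 0.34 + 0.66 × 0.9832 = 0.9889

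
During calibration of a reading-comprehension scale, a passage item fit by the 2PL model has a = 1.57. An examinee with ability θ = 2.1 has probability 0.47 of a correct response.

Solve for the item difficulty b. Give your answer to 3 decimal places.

P(θ) = 1 / (1 + exp(−a(θ − b)))
logit(0.47) = ln(0.47/0.53) = -0.1201
b = θ − logit/(a) = 2.1 − (-0.1201)/1.5700 = 2.1765

2.177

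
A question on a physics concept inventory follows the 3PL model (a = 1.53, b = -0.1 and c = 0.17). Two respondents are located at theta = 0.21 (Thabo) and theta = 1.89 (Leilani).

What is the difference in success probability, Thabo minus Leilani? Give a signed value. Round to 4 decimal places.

P(theta) = c + (1 − c) · 1 / (1 + exp(−a(theta − b)))
P(Thabo) = 0.6816  [exponent 0.4743]
P(Leilani) = 0.9623  [exponent 3.0447]
Difference = 0.6816 − 0.9623 = -0.2807

-0.2807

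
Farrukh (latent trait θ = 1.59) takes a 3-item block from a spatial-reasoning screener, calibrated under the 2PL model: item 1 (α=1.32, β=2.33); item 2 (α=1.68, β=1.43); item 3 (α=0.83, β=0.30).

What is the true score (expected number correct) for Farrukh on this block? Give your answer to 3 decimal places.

P(θ) = 1 / (1 + exp(−α(θ − β)))
P_1 = 1/(1+e^{0.9768}) = 0.2735
P_2 = 1/(1+e^{-0.2688}) = 0.5668
P_3 = 1/(1+e^{-1.0707}) = 0.7447
E[score] = 0.2735 + 0.5668 + 0.7447 = 1.5851

1.585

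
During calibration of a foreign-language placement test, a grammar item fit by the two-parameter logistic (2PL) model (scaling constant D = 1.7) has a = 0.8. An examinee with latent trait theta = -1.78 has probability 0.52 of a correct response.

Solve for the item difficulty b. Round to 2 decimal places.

-1.84

P(theta) = 1 / (1 + exp(−D·a(theta − b)))
logit(0.52) = ln(0.52/0.48) = 0.0800
b = theta − logit/(1.7·a) = -1.78 − 0.0800/1.3600 = -1.8389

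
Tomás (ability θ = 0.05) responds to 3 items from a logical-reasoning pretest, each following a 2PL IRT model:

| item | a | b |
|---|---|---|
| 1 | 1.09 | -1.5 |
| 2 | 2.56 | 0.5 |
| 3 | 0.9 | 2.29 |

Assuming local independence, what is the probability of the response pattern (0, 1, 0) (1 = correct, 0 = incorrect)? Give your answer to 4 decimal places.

P(θ) = 1 / (1 + exp(−a(θ − b)))
P_1 = 1/(1+e^{-1.6895}) = 0.8442
P_2 = 1/(1+e^{1.1520}) = 0.2401
P_3 = 1/(1+e^{2.0160}) = 0.1175
L = (1−P_1) × P_2 × (1−P_3) = 0.1558 × 0.2401 × 0.8825 = 0.03302

0.0330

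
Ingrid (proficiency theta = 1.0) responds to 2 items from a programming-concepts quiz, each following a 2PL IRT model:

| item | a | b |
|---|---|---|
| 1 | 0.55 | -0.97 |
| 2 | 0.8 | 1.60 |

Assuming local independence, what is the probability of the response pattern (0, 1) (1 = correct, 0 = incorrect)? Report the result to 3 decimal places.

P(theta) = 1 / (1 + exp(−a(theta − b)))
P_1 = 1/(1+e^{-1.0835}) = 0.7472
P_2 = 1/(1+e^{0.4800}) = 0.3823
L = (1−P_1) × P_2 = 0.2528 × 0.3823 = 0.09665

0.097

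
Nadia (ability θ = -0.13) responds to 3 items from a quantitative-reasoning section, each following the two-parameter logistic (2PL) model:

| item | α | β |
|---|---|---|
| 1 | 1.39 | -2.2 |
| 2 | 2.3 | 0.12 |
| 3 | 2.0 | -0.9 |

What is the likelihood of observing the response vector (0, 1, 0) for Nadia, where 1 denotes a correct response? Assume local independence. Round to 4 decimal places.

0.0034

P(θ) = 1 / (1 + exp(−α(θ − β)))
P_1 = 1/(1+e^{-2.8773}) = 0.9467
P_2 = 1/(1+e^{0.5750}) = 0.3601
P_3 = 1/(1+e^{-1.5400}) = 0.8235
L = (1−P_1) × P_2 × (1−P_3) = 0.0533 × 0.3601 × 0.1765 = 0.00339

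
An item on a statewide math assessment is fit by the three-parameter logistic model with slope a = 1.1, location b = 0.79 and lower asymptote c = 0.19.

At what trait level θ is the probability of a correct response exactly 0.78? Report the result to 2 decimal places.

P(θ) = c + (1 − c) · 1 / (1 + exp(−a(θ − b)))
Remove guessing floor: (0.78 − 0.19)/(1 − 0.19) = 0.7284
logit = ln(0.7284/0.2716) = 0.9865
θ = b + logit/(a) = 0.79 + 0.9865/1.1000 = 1.6868

1.69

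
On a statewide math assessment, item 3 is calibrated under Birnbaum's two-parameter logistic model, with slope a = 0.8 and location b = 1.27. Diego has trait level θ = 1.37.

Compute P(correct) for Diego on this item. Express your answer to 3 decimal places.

P(θ) = 1 / (1 + exp(−a(θ − b)))
Exponent: 0.8 × (1.37 − 1.27) = 0.0800
1/(1 + e^{-0.0800}) = 0.5200

0.520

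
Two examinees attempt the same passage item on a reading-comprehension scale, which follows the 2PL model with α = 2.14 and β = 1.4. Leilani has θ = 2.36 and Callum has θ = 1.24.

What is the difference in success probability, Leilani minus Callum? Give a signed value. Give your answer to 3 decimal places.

0.471

P(θ) = 1 / (1 + exp(−α(θ − β)))
P(Leilani) = 0.8864  [exponent 2.0544]
P(Callum) = 0.4152  [exponent -0.3424]
Difference = 0.8864 − 0.4152 = 0.4712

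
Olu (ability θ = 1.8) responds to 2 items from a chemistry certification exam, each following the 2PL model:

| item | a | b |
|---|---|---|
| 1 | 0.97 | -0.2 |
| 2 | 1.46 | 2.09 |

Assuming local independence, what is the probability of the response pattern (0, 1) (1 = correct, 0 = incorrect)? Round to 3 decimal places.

P(θ) = 1 / (1 + exp(−a(θ − b)))
P_1 = 1/(1+e^{-1.9400}) = 0.8744
P_2 = 1/(1+e^{0.4234}) = 0.3957
L = (1−P_1) × P_2 = 0.1256 × 0.3957 = 0.04972

0.050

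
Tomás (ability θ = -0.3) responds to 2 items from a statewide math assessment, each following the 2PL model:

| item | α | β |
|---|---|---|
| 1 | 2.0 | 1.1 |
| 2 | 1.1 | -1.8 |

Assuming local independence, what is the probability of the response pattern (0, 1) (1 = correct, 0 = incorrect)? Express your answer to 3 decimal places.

P(θ) = 1 / (1 + exp(−α(θ − β)))
P_1 = 1/(1+e^{2.8000}) = 0.0573
P_2 = 1/(1+e^{-1.6500}) = 0.8389
L = (1−P_1) × P_2 = 0.9427 × 0.8389 = 0.79080

0.791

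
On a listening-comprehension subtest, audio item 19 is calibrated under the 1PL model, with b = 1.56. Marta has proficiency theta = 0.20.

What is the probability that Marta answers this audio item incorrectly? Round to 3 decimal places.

0.796

P(theta) = 1 / (1 + exp(−(theta − b)))
Exponent: (0.20 − 1.56) = -1.3600
1/(1 + e^{1.3600}) = 0.2042
P = 0.2042
P(incorrect) = 1 − 0.2042 = 0.7958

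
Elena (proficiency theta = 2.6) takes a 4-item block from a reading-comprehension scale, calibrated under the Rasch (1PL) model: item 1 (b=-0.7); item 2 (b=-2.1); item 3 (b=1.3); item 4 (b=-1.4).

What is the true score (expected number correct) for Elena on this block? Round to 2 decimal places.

3.72

P(theta) = 1 / (1 + exp(−(theta − b)))
P_1 = 1/(1+e^{-3.3000}) = 0.9644
P_2 = 1/(1+e^{-4.7000}) = 0.9910
P_3 = 1/(1+e^{-1.3000}) = 0.7858
P_4 = 1/(1+e^{-4.0000}) = 0.9820
E[score] = 0.9644 + 0.9910 + 0.7858 + 0.9820 = 3.7233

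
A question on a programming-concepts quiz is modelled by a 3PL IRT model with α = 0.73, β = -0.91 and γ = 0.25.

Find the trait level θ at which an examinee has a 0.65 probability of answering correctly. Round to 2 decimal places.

P(θ) = γ + (1 − γ) · 1 / (1 + exp(−α(θ − β)))
Remove guessing floor: (0.65 − 0.25)/(1 − 0.25) = 0.5333
logit = ln(0.5333/0.4667) = 0.1335
θ = β + logit/(α) = -0.91 + 0.1335/0.7300 = -0.7271

-0.73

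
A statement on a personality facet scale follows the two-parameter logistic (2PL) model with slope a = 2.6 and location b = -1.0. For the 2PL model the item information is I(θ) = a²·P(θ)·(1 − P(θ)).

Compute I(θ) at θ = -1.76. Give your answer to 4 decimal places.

0.7228

P = 1/(1+e^{1.9760}) = 0.1217
P(1−P) = 0.1217 × 0.8783 = 0.1069
I = a² × P(1−P) = 2.6² × 0.1069 = 0.72281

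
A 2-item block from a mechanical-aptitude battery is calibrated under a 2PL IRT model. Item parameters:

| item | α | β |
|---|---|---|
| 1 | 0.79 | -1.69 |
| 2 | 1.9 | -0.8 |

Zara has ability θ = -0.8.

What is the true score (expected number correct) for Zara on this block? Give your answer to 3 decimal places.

1.169

P(θ) = 1 / (1 + exp(−α(θ − β)))
P_1 = 1/(1+e^{-0.7031}) = 0.6689
P_2 = 1/(1+e^{0.0000}) = 0.5000
E[score] = 0.6689 + 0.5000 = 1.1689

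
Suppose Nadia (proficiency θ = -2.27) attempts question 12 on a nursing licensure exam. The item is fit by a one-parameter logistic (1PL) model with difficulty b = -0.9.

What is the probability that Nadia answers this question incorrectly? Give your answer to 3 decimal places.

P(θ) = 1 / (1 + exp(−(θ − b)))
Exponent: (-2.27 − (-0.9)) = -1.3700
1/(1 + e^{1.3700}) = 0.2026
P = 0.2026
P(incorrect) = 1 − 0.2026 = 0.7974

0.797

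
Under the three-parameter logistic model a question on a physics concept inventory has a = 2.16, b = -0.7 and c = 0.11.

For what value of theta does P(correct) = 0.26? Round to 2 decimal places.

-1.44

P(theta) = c + (1 − c) · 1 / (1 + exp(−a(theta − b)))
Remove guessing floor: (0.26 − 0.11)/(1 − 0.11) = 0.1685
logit = ln(0.1685/0.8315) = -1.5960
theta = b + logit/(a) = -0.7 + (-1.5960)/2.1600 = -1.4389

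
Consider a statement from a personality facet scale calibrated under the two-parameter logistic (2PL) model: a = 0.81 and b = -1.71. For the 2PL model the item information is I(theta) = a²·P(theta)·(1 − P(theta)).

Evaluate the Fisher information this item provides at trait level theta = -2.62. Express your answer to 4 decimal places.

P = 1/(1+e^{0.7371}) = 0.3236
P(1−P) = 0.3236 × 0.6764 = 0.2189
I = a² × P(1−P) = 0.81² × 0.2189 = 0.14362

0.1436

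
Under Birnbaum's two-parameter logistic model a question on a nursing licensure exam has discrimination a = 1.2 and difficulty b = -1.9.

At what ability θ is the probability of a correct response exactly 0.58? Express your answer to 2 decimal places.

P(θ) = 1 / (1 + exp(−a(θ − b)))
logit = ln(0.5800/0.4200) = 0.3228
θ = b + logit/(a) = -1.9 + 0.3228/1.2000 = -1.6310

-1.63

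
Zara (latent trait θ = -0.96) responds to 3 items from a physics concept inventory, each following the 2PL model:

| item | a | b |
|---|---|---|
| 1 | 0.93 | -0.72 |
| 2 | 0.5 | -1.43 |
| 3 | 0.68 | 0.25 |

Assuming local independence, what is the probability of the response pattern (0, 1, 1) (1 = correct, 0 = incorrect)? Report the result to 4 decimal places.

P(θ) = 1 / (1 + exp(−a(θ − b)))
P_1 = 1/(1+e^{0.2232}) = 0.4444
P_2 = 1/(1+e^{-0.2350}) = 0.5585
P_3 = 1/(1+e^{0.8228}) = 0.3052
L = (1−P_1) × P_2 × P_3 = 0.5556 × 0.5585 × 0.3052 = 0.09469

0.0947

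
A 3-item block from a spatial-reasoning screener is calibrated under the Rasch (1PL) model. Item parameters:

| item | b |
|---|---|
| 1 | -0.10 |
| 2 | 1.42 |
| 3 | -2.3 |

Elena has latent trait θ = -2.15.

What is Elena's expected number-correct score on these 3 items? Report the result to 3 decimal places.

P(θ) = 1 / (1 + exp(−(θ − b)))
P_1 = 1/(1+e^{2.0500}) = 0.1141
P_2 = 1/(1+e^{3.5700}) = 0.0274
P_3 = 1/(1+e^{-0.1500}) = 0.5374
E[score] = 0.1141 + 0.0274 + 0.5374 = 0.6789

0.679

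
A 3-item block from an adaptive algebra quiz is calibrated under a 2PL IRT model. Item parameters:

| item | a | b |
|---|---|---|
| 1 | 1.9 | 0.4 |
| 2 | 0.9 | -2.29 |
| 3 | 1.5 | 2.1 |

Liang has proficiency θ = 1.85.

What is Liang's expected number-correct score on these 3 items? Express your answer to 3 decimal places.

P(θ) = 1 / (1 + exp(−a(θ − b)))
P_1 = 1/(1+e^{-2.7550}) = 0.9402
P_2 = 1/(1+e^{-3.7260}) = 0.9765
P_3 = 1/(1+e^{0.3750}) = 0.4073
E[score] = 0.9402 + 0.9765 + 0.4073 = 2.3240

2.324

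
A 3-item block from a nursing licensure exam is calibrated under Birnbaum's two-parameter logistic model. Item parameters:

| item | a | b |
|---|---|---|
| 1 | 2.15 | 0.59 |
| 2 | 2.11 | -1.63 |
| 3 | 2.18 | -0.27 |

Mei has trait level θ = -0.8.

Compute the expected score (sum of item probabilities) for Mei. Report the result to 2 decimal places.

P(θ) = 1 / (1 + exp(−a(θ − b)))
P_1 = 1/(1+e^{2.9885}) = 0.0479
P_2 = 1/(1+e^{-1.7513}) = 0.8521
P_3 = 1/(1+e^{1.1554}) = 0.2395
E[score] = 0.0479 + 0.8521 + 0.2395 = 1.1396

1.14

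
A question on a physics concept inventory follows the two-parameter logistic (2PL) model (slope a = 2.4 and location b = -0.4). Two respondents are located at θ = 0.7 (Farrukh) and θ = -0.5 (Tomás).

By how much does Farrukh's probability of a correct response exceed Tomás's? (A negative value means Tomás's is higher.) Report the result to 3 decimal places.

P(θ) = 1 / (1 + exp(−a(θ − b)))
P(Farrukh) = 0.9334  [exponent 2.6400]
P(Tomás) = 0.4403  [exponent -0.2400]
Difference = 0.9334 − 0.4403 = 0.4931

0.493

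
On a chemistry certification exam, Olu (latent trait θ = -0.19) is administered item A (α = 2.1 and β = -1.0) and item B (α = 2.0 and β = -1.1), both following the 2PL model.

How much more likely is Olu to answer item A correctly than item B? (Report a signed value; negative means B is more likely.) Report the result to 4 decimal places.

P(θ) = 1 / (1 + exp(−α(θ − β)))
P_A = 0.8457
P_B = 0.8606
P_A − P_B = -0.0149

-0.0149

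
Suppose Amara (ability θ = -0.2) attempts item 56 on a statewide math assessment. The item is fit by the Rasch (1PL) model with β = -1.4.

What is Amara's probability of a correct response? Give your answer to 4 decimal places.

0.7685

P(θ) = 1 / (1 + exp(−(θ − β)))
Exponent: (-0.2 − (-1.4)) = 1.2000
1/(1 + e^{-1.2000}) = 0.7685
P = 0.7685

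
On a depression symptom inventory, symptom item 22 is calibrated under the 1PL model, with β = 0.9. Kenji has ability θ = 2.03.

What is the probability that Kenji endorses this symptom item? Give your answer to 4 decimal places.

P(θ) = 1 / (1 + exp(−(θ − β)))
Exponent: (2.03 − 0.9) = 1.1300
1/(1 + e^{-1.1300}) = 0.7558
P = 0.7558

0.7558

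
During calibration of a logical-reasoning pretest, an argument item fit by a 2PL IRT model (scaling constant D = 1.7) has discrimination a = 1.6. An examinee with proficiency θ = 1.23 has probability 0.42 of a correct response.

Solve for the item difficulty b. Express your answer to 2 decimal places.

1.35

P(θ) = 1 / (1 + exp(−D·a(θ − b)))
logit(0.42) = ln(0.42/0.58) = -0.3228
b = θ − logit/(1.7·a) = 1.23 − (-0.3228)/2.7200 = 1.3487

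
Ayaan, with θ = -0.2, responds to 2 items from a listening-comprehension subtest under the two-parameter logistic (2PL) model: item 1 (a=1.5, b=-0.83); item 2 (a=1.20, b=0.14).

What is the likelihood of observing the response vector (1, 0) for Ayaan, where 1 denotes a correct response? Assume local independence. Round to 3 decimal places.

0.433

P(θ) = 1 / (1 + exp(−a(θ − b)))
P_1 = 1/(1+e^{-0.9450}) = 0.7201
P_2 = 1/(1+e^{0.4080}) = 0.3994
L = P_1 × (1−P_2) = 0.7201 × 0.6006 = 0.43250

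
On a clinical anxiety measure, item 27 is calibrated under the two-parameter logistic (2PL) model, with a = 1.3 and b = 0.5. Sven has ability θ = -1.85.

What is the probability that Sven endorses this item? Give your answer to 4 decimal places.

0.0450

P(θ) = 1 / (1 + exp(−a(θ − b)))
Exponent: 1.3 × (-1.85 − 0.5) = -3.0550
1/(1 + e^{3.0550}) = 0.0450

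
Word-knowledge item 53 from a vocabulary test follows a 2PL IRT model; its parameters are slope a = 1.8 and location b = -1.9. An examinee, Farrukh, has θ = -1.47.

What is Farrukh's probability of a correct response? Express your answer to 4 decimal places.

0.6844

P(θ) = 1 / (1 + exp(−a(θ − b)))
Exponent: 1.8 × (-1.47 − (-1.9)) = 0.7740
1/(1 + e^{-0.7740}) = 0.6844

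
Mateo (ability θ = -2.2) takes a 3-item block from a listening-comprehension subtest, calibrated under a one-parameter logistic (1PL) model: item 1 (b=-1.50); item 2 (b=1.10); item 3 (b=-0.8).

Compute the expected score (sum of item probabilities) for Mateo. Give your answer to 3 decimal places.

0.565

P(θ) = 1 / (1 + exp(−(θ − b)))
P_1 = 1/(1+e^{0.7000}) = 0.3318
P_2 = 1/(1+e^{3.3000}) = 0.0356
P_3 = 1/(1+e^{1.4000}) = 0.1978
E[score] = 0.3318 + 0.0356 + 0.1978 = 0.5652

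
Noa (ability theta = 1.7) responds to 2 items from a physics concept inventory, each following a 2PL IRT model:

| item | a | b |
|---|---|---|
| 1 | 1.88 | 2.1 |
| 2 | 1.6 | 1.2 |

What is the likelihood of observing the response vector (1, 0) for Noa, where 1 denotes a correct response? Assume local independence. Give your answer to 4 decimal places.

0.0993

P(theta) = 1 / (1 + exp(−a(theta − b)))
P_1 = 1/(1+e^{0.7520}) = 0.3204
P_2 = 1/(1+e^{-0.8000}) = 0.6900
L = P_1 × (1−P_2) = 0.3204 × 0.3100 = 0.09933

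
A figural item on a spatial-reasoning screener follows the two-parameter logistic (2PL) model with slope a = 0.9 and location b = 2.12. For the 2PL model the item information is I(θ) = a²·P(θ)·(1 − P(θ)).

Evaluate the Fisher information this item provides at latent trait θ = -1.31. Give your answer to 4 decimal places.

0.0338

P = 1/(1+e^{3.0870}) = 0.0436
P(1−P) = 0.0436 × 0.9564 = 0.0417
I = a² × P(1−P) = 0.9² × 0.0417 = 0.03381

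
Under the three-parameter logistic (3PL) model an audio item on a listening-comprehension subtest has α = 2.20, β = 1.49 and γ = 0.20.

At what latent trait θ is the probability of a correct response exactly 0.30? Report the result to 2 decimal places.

0.61

P(θ) = γ + (1 − γ) · 1 / (1 + exp(−α(θ − β)))
Remove guessing floor: (0.30 − 0.20)/(1 − 0.20) = 0.1250
logit = ln(0.1250/0.8750) = -1.9459
θ = β + logit/(α) = 1.49 + (-1.9459)/2.2000 = 0.6055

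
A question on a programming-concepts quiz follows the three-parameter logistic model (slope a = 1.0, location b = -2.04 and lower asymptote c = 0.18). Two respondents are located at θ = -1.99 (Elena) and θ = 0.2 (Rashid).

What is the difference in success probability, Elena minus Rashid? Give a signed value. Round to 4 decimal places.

-0.3209

P(θ) = c + (1 − c) · 1 / (1 + exp(−a(θ − b)))
P(Elena) = 0.6002  [exponent 0.0500]
P(Rashid) = 0.9211  [exponent 2.2400]
Difference = 0.6002 − 0.9211 = -0.3209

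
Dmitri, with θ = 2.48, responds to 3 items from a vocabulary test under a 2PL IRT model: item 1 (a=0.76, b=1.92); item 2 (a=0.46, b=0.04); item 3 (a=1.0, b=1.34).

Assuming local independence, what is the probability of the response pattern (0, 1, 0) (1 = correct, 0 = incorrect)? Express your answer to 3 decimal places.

0.072

P(θ) = 1 / (1 + exp(−a(θ − b)))
P_1 = 1/(1+e^{-0.4256}) = 0.6048
P_2 = 1/(1+e^{-1.1224}) = 0.7544
P_3 = 1/(1+e^{-1.1400}) = 0.7577
L = (1−P_1) × P_2 × (1−P_3) = 0.3952 × 0.7544 × 0.2423 = 0.07224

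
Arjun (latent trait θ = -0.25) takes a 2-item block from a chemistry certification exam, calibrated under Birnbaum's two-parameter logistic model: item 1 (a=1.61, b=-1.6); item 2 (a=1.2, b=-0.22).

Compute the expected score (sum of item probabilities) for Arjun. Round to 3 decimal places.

1.389

P(θ) = 1 / (1 + exp(−a(θ − b)))
P_1 = 1/(1+e^{-2.1735}) = 0.8978
P_2 = 1/(1+e^{0.0360}) = 0.4910
E[score] = 0.8978 + 0.4910 = 1.3888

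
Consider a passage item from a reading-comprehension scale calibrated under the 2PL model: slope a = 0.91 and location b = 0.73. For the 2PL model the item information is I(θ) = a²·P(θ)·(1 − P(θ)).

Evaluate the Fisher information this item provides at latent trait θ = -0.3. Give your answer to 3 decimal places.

P = 1/(1+e^{0.9373}) = 0.2814
P(1−P) = 0.2814 × 0.7186 = 0.2022
I = a² × P(1−P) = 0.91² × 0.2022 = 0.16747

0.167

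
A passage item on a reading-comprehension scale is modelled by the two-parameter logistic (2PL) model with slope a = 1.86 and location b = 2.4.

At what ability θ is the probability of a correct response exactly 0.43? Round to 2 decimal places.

2.25

P(θ) = 1 / (1 + exp(−a(θ − b)))
logit = ln(0.4300/0.5700) = -0.2819
θ = b + logit/(a) = 2.4 + (-0.2819)/1.8600 = 2.2485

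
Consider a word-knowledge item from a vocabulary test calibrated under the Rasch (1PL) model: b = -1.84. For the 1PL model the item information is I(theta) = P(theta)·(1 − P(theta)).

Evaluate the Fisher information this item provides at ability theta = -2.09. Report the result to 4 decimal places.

P = 1/(1+e^{0.2500}) = 0.4378
P(1−P) = 0.4378 × 0.5622 = 0.2461
I = P(1−P) = 0.24613

0.2461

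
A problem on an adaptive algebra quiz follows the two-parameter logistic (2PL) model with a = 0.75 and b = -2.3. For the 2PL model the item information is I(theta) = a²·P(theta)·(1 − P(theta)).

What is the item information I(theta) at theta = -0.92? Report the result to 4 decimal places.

P = 1/(1+e^{-1.0350}) = 0.7379
P(1−P) = 0.7379 × 0.2621 = 0.1934
I = a² × P(1−P) = 0.75² × 0.1934 = 0.10879

0.1088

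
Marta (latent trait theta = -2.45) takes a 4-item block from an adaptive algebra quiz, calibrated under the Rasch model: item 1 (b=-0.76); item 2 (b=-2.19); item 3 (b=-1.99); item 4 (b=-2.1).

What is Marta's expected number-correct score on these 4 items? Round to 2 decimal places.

P(theta) = 1 / (1 + exp(−(theta − b)))
P_1 = 1/(1+e^{1.6900}) = 0.1558
P_2 = 1/(1+e^{0.2600}) = 0.4354
P_3 = 1/(1+e^{0.4600}) = 0.3870
P_4 = 1/(1+e^{0.3500}) = 0.4134
E[score] = 0.1558 + 0.4354 + 0.3870 + 0.4134 = 1.3915

1.39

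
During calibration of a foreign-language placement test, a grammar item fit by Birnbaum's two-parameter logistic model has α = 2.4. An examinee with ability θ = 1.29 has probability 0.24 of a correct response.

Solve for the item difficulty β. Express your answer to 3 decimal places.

P(θ) = 1 / (1 + exp(−α(θ − β)))
logit(0.24) = ln(0.24/0.76) = -1.1527
β = θ − logit/(α) = 1.29 − (-1.1527)/2.4000 = 1.7703

1.770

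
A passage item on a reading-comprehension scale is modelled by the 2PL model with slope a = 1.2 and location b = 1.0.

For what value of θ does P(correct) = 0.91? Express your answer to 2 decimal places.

P(θ) = 1 / (1 + exp(−a(θ − b)))
logit = ln(0.9100/0.0900) = 2.3136
θ = b + logit/(a) = 1.0 + 2.3136/1.2000 = 2.9280

2.93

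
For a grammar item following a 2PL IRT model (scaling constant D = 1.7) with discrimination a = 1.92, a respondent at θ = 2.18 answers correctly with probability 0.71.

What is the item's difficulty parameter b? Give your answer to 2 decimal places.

P(θ) = 1 / (1 + exp(−D·a(θ − b)))
logit(0.71) = ln(0.71/0.29) = 0.8954
b = θ − logit/(1.7·a) = 2.18 − 0.8954/3.2640 = 1.9057

1.91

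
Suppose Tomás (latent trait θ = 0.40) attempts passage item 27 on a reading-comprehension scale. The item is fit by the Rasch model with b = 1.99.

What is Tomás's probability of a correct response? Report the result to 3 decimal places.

0.169

P(θ) = 1 / (1 + exp(−(θ − b)))
Exponent: (0.40 − 1.99) = -1.5900
1/(1 + e^{1.5900}) = 0.1694
P = 0.1694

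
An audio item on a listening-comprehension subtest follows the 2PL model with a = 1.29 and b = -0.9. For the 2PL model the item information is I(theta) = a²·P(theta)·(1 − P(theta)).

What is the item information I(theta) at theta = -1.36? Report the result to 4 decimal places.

P = 1/(1+e^{0.5934}) = 0.3559
P(1−P) = 0.3559 × 0.6441 = 0.2292
I = a² × P(1−P) = 1.29² × 0.2292 = 0.38145

0.3814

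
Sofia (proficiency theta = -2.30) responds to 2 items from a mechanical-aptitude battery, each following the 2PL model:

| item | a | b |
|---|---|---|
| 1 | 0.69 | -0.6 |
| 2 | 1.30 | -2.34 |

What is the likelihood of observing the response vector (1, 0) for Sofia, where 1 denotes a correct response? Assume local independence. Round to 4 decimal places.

P(theta) = 1 / (1 + exp(−a(theta − b)))
P_1 = 1/(1+e^{1.1730}) = 0.2363
P_2 = 1/(1+e^{-0.0520}) = 0.5130
L = P_1 × (1−P_2) = 0.2363 × 0.4870 = 0.11509

0.1151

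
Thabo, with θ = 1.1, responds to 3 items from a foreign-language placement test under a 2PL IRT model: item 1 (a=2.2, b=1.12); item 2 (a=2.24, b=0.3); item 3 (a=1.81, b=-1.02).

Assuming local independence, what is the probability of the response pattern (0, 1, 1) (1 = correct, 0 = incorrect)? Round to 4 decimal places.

P(θ) = 1 / (1 + exp(−a(θ − b)))
P_1 = 1/(1+e^{0.0440}) = 0.4890
P_2 = 1/(1+e^{-1.7920}) = 0.8572
P_3 = 1/(1+e^{-3.8372}) = 0.9789
L = (1−P_1) × P_2 × P_3 = 0.5110 × 0.8572 × 0.9789 = 0.42877

0.4288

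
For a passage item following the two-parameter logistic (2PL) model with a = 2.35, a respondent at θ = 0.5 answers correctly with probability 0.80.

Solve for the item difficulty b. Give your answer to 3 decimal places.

P(θ) = 1 / (1 + exp(−a(θ − b)))
logit(0.80) = ln(0.80/0.20) = 1.3863
b = θ − logit/(a) = 0.5 − 1.3863/2.3500 = -0.0899

-0.090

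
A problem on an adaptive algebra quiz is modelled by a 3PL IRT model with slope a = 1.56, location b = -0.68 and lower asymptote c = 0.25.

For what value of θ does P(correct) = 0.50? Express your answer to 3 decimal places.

P(θ) = c + (1 − c) · 1 / (1 + exp(−a(θ − b)))
Remove guessing floor: (0.50 − 0.25)/(1 − 0.25) = 0.3333
logit = ln(0.3333/0.6667) = -0.6931
θ = b + logit/(a) = -0.68 + (-0.6931)/1.5600 = -1.1243

-1.124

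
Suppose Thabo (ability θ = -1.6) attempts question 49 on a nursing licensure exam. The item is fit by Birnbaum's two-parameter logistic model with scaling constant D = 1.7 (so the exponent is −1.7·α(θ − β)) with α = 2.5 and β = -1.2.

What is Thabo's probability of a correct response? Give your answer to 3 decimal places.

0.154

P(θ) = 1 / (1 + exp(−D·α(θ − β)))
Exponent: 1.7 × 2.5 × (-1.6 − (-1.2)) = -1.7000
1/(1 + e^{1.7000}) = 0.1545
P = 0.1545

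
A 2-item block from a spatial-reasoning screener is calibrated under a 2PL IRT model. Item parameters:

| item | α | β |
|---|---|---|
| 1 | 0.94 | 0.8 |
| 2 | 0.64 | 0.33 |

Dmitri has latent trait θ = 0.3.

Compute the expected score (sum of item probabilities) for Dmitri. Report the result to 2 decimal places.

P(θ) = 1 / (1 + exp(−α(θ − β)))
P_1 = 1/(1+e^{0.4700}) = 0.3846
P_2 = 1/(1+e^{0.0192}) = 0.4952
E[score] = 0.3846 + 0.4952 = 0.8798

0.88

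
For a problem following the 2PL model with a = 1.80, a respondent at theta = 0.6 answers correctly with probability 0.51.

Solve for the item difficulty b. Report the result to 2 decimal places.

0.58

P(theta) = 1 / (1 + exp(−a(theta − b)))
logit(0.51) = ln(0.51/0.49) = 0.0400
b = theta − logit/(a) = 0.6 − 0.0400/1.8000 = 0.5778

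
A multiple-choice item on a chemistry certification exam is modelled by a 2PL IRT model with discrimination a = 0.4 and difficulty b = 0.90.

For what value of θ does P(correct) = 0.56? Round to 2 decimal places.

P(θ) = 1 / (1 + exp(−a(θ − b)))
logit = ln(0.5600/0.4400) = 0.2412
θ = b + logit/(a) = 0.90 + 0.2412/0.4000 = 1.5029

1.50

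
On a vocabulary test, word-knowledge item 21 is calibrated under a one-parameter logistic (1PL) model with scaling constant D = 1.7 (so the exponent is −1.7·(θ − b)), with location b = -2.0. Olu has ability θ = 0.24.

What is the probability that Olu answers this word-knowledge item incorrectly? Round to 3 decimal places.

0.022

P(θ) = 1 / (1 + exp(−D·(θ − b)))
Exponent: 1.7 × (0.24 − (-2.0)) = 3.8080
1/(1 + e^{-3.8080}) = 0.9783
P = 0.9783
P(incorrect) = 1 − 0.9783 = 0.0217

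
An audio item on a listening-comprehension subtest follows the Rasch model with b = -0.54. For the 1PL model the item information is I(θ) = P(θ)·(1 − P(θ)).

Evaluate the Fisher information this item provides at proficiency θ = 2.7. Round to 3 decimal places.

P = 1/(1+e^{-3.2400}) = 0.9623
P(1−P) = 0.9623 × 0.0377 = 0.0363
I = P(1−P) = 0.03627

0.036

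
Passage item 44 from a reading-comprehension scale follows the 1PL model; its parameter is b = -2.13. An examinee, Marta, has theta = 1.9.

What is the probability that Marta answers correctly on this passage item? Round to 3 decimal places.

P(theta) = 1 / (1 + exp(−(theta − b)))
Exponent: (1.9 − (-2.13)) = 4.0300
1/(1 + e^{-4.0300}) = 0.9825
P = 0.9825

0.983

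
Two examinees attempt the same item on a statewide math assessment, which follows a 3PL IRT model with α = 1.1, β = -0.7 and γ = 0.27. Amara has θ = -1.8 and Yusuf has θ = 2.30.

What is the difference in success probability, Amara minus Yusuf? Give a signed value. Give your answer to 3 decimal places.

-0.536

P(θ) = γ + (1 − γ) · 1 / (1 + exp(−α(θ − β)))
P(Amara) = 0.4377  [exponent -1.2100]
P(Yusuf) = 0.9740  [exponent 3.3000]
Difference = 0.4377 − 0.9740 = -0.5364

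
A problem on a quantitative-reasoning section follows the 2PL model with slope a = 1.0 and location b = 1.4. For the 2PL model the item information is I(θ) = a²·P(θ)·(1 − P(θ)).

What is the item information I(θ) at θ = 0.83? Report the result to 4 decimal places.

0.2307

P = 1/(1+e^{0.5700}) = 0.3612
P(1−P) = 0.3612 × 0.6388 = 0.2307
I = a² × P(1−P) = 1.0² × 0.2307 = 0.23074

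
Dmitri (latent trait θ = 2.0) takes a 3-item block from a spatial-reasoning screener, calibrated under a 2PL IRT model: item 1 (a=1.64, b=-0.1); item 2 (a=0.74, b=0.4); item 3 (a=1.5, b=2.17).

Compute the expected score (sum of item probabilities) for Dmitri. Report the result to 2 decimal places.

2.17

P(θ) = 1 / (1 + exp(−a(θ − b)))
P_1 = 1/(1+e^{-3.4440}) = 0.9691
P_2 = 1/(1+e^{-1.1840}) = 0.7657
P_3 = 1/(1+e^{0.2550}) = 0.4366
E[score] = 0.9691 + 0.7657 + 0.4366 = 2.1713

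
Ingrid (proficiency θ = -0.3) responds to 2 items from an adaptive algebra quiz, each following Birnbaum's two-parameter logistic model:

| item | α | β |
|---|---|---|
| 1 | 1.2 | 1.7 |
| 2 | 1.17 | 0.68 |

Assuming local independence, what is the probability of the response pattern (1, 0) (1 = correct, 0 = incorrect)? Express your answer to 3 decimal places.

P(θ) = 1 / (1 + exp(−α(θ − β)))
P_1 = 1/(1+e^{2.4000}) = 0.0832
P_2 = 1/(1+e^{1.1466}) = 0.2411
L = P_1 × (1−P_2) = 0.0832 × 0.7589 = 0.06312

0.063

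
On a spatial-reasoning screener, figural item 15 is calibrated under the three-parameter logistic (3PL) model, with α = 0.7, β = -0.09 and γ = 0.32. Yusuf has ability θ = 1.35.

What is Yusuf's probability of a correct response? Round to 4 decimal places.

P(θ) = γ + (1 − γ) · 1 / (1 + exp(−α(θ − β)))
Exponent: 0.7 × (1.35 − (-0.09)) = 1.0080
1/(1 + e^{-1.0080}) = 0.7326
P = 0.32 + 0.68 × 0.7326 = 0.8182

0.8182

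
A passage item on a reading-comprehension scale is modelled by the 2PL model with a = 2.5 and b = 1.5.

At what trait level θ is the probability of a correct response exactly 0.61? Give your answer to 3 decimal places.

1.679

P(θ) = 1 / (1 + exp(−a(θ − b)))
logit = ln(0.6100/0.3900) = 0.4473
θ = b + logit/(a) = 1.5 + 0.4473/2.5000 = 1.6789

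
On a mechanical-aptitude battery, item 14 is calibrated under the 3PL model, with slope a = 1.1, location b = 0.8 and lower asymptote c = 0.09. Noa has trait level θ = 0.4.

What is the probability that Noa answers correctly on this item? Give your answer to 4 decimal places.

0.4465

P(θ) = c + (1 − c) · 1 / (1 + exp(−a(θ − b)))
Exponent: 1.1 × (0.4 − 0.8) = -0.4400
1/(1 + e^{0.4400}) = 0.3917
P = 0.09 + 0.91 × 0.3917 = 0.4465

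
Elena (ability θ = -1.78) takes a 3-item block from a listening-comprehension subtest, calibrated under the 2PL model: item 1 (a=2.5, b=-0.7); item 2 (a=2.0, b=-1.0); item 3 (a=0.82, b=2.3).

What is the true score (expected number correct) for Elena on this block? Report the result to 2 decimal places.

P(θ) = 1 / (1 + exp(−a(θ − b)))
P_1 = 1/(1+e^{2.7000}) = 0.0630
P_2 = 1/(1+e^{1.5600}) = 0.1736
P_3 = 1/(1+e^{3.3456}) = 0.0340
E[score] = 0.0630 + 0.1736 + 0.0340 = 0.2707

0.27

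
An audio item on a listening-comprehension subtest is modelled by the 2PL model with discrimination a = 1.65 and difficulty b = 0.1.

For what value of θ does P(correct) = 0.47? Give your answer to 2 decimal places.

0.03

P(θ) = 1 / (1 + exp(−a(θ − b)))
logit = ln(0.4700/0.5300) = -0.1201
θ = b + logit/(a) = 0.1 + (-0.1201)/1.6500 = 0.0272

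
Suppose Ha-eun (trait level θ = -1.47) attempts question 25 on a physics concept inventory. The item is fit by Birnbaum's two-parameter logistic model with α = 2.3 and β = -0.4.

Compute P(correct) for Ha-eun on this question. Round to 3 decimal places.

P(θ) = 1 / (1 + exp(−α(θ − β)))
Exponent: 2.3 × (-1.47 − (-0.4)) = -2.4610
1/(1 + e^{2.4610}) = 0.0786

0.079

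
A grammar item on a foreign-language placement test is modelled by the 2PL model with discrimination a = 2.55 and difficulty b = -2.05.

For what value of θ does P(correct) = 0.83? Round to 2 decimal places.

P(θ) = 1 / (1 + exp(−a(θ − b)))
logit = ln(0.8300/0.1700) = 1.5856
θ = b + logit/(a) = -2.05 + 1.5856/2.5500 = -1.4282

-1.43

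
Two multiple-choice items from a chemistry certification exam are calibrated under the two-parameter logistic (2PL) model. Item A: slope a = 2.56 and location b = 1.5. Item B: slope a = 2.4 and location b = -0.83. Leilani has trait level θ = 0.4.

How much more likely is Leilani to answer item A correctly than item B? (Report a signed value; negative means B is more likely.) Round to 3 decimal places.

-0.894

P(θ) = 1 / (1 + exp(−a(θ − b)))
P_A = 0.0565
P_B = 0.9504
P_A − P_B = -0.8939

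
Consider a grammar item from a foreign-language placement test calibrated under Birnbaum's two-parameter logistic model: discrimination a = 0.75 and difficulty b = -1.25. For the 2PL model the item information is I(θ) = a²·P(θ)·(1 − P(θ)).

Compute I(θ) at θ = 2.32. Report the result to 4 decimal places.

P = 1/(1+e^{-2.6775}) = 0.9357
P(1−P) = 0.9357 × 0.0643 = 0.0602
I = a² × P(1−P) = 0.75² × 0.0602 = 0.03385

0.0339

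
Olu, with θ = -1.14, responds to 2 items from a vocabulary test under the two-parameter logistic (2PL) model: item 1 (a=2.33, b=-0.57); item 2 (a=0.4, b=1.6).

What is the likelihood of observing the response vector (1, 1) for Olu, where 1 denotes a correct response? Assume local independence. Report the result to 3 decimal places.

0.052

P(θ) = 1 / (1 + exp(−a(θ − b)))
P_1 = 1/(1+e^{1.3281}) = 0.2095
P_2 = 1/(1+e^{1.0960}) = 0.2505
L = P_1 × P_2 = 0.2095 × 0.2505 = 0.05247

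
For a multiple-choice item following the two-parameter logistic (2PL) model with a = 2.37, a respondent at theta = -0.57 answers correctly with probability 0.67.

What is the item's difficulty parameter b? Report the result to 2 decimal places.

P(theta) = 1 / (1 + exp(−a(theta − b)))
logit(0.67) = ln(0.67/0.33) = 0.7082
b = theta − logit/(a) = -0.57 − 0.7082/2.3700 = -0.8688

-0.87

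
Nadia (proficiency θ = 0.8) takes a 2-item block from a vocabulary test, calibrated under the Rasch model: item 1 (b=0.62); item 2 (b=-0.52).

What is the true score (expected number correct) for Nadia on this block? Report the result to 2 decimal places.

1.33

P(θ) = 1 / (1 + exp(−(θ − b)))
P_1 = 1/(1+e^{-0.1800}) = 0.5449
P_2 = 1/(1+e^{-1.3200}) = 0.7892
E[score] = 0.5449 + 0.7892 = 1.3341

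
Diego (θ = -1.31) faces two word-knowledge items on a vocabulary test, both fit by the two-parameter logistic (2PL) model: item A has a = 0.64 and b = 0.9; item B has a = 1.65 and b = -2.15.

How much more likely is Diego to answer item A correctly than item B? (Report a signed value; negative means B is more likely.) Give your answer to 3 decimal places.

-0.604

P(θ) = 1 / (1 + exp(−a(θ − b)))
P_A = 0.1955
P_B = 0.8000
P_A − P_B = -0.6044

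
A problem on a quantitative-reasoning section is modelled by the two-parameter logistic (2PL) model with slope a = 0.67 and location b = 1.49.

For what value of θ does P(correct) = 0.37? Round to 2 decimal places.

0.70

P(θ) = 1 / (1 + exp(−a(θ − b)))
logit = ln(0.3700/0.6300) = -0.5322
θ = b + logit/(a) = 1.49 + (-0.5322)/0.6700 = 0.6956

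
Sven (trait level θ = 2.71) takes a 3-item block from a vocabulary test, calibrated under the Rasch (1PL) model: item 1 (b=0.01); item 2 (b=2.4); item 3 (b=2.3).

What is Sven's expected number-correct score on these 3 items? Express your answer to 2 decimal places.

2.11

P(θ) = 1 / (1 + exp(−(θ − b)))
P_1 = 1/(1+e^{-2.7000}) = 0.9370
P_2 = 1/(1+e^{-0.3100}) = 0.5769
P_3 = 1/(1+e^{-0.4100}) = 0.6011
E[score] = 0.9370 + 0.5769 + 0.6011 = 2.1150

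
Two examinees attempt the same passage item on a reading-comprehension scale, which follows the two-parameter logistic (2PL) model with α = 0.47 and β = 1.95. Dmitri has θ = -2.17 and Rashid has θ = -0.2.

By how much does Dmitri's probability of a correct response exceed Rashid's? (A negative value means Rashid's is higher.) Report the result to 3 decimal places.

P(θ) = 1 / (1 + exp(−α(θ − β)))
P(Dmitri) = 0.1260  [exponent -1.9364]
P(Rashid) = 0.2669  [exponent -1.0105]
Difference = 0.1260 − 0.2669 = -0.1408

-0.141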